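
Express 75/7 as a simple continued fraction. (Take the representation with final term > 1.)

[10; 1, 2, 2]

75 = 10×7 + 5
7 = 1×5 + 2
5 = 2×2 + 1
2 = 2×1 + 0  (stop)
So 75/7 = [10; 1, 2, 2].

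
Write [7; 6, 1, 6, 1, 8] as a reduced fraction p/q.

3487/488

Fold from the inside: start with 8/1.
  1 + 1/8 = 9/8
  6 + 8/9 = 62/9
  1 + 9/62 = 71/62
  6 + 62/71 = 488/71
  7 + 71/488 = 3487/488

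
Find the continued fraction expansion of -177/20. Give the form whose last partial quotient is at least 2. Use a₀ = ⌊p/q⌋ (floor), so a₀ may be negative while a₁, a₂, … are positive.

[-9; 6, 1, 2]

-177 = -9×20 + 3
20 = 6×3 + 2
3 = 1×2 + 1
2 = 2×1 + 0  (stop)
So -177/20 = [-9; 6, 1, 2].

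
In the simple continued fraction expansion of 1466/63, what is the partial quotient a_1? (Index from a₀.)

3

1466 = 23·63 + 17   →  a_0 = 23
63 = 3·17 + 12   →  a_1 = 3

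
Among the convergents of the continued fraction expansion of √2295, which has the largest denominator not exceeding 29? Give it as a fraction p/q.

√2295 = [47; 1, 9, 1, 1, 1, 9, 1, 94, …] (period length 8).
Convergents:
  p_0/q_0 = 47/1
  p_1/q_1 = 48/1
  p_2/q_2 = 479/10
  p_3/q_3 = 527/11
  p_4/q_4 = 1006/21
  p_5/q_5 = 1533/32
q_4 = 21 ≤ 29 < 32 = q_5, so the answer is 1006/21.

1006/21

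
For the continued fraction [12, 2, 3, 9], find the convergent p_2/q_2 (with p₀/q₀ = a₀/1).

87/7

Using pₖ = aₖpₖ₋₁ + pₖ₋₂, qₖ = aₖqₖ₋₁ + qₖ₋₂ (with p₋₁=1, p₋₂=0, q₋₁=0, q₋₂=1):
  k=0: a=12, p=12, q=1
  k=1: a=2, p=25, q=2
  k=2: a=3, p=87, q=7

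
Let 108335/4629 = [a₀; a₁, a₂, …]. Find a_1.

2

108335 = 23·4629 + 1868   →  a_0 = 23
4629 = 2·1868 + 893   →  a_1 = 2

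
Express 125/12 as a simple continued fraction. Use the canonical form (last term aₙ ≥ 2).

[10; 2, 2, 2]

125 = 10*12 + 5
12 = 2*5 + 2
5 = 2*2 + 1
2 = 2*1 + 0  (stop)
So 125/12 = [10; 2, 2, 2].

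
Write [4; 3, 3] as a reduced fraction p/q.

Using pₖ = aₖpₖ₋₁ + pₖ₋₂ and qₖ = aₖqₖ₋₁ + qₖ₋₂:
  k=0: a=4, p=4, q=1
  k=1: a=3, p=13, q=3
  k=2: a=3, p=43, q=10

43/10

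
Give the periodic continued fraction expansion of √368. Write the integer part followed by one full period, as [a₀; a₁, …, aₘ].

a₀ = ⌊√368⌋ = 19.

[19; 5, 2, 5, 38]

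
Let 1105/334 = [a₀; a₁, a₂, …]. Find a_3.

8

1105 = 3·334 + 103   →  a_0 = 3
334 = 3·103 + 25   →  a_1 = 3
103 = 4·25 + 3   →  a_2 = 4
25 = 8·3 + 1   →  a_3 = 8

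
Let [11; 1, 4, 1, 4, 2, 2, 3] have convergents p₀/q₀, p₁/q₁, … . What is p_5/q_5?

Using pₖ = aₖpₖ₋₁ + pₖ₋₂, qₖ = aₖqₖ₋₁ + qₖ₋₂ (with p₋₁=1, p₋₂=0, q₋₁=0, q₋₂=1):
  k=0: a=11, p=11, q=1
  k=1: a=1, p=12, q=1
  k=2: a=4, p=59, q=5
  k=3: a=1, p=71, q=6
  k=4: a=4, p=343, q=29
  k=5: a=2, p=757, q=64

757/64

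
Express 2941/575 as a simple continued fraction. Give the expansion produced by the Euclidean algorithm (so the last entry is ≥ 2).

[5; 8, 1, 2, 2, 9]

2941 = 5×575 + 66
575 = 8×66 + 47
66 = 1×47 + 19
47 = 2×19 + 9
19 = 2×9 + 1
9 = 9×1 + 0  (stop)
So 2941/575 = [5; 8, 1, 2, 2, 9].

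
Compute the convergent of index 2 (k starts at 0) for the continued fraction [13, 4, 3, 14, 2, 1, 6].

Using pₖ = aₖpₖ₋₁ + pₖ₋₂, qₖ = aₖqₖ₋₁ + qₖ₋₂ (with p₋₁=1, p₋₂=0, q₋₁=0, q₋₂=1):
  k=0: a=13, p=13, q=1
  k=1: a=4, p=53, q=4
  k=2: a=3, p=172, q=13

172/13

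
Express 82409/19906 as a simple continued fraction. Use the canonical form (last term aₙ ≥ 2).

[4; 7, 6, 1, 3, 2, 7, 6]

82409 = 4×19906 + 2785
19906 = 7×2785 + 411
2785 = 6×411 + 319
411 = 1×319 + 92
319 = 3×92 + 43
92 = 2×43 + 6
43 = 7×6 + 1
6 = 6×1 + 0  (stop)
So 82409/19906 = [4; 7, 6, 1, 3, 2, 7, 6].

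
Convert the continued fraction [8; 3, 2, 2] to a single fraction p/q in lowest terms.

Fold from the inside: start with 2/1.
  2 + 1/2 = 5/2
  3 + 2/5 = 17/5
  8 + 5/17 = 141/17

141/17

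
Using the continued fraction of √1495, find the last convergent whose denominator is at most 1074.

√1495 = [38; 1, 1, 1, 76, …] (period length 4).
Convergents:
  p_0/q_0 = 38/1
  p_1/q_1 = 39/1
  p_2/q_2 = 77/2
  p_3/q_3 = 116/3
  p_4/q_4 = 8893/230
  p_5/q_5 = 9009/233
  p_6/q_6 = 17902/463
  p_7/q_7 = 26911/696
  p_8/q_8 = 2063138/53359
q_7 = 696 ≤ 1074 < 53359 = q_8, so the answer is 26911/696.

26911/696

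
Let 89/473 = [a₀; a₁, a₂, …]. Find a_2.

89 = 0·473 + 89   →  a_0 = 0
473 = 5·89 + 28   →  a_1 = 5
89 = 3·28 + 5   →  a_2 = 3

3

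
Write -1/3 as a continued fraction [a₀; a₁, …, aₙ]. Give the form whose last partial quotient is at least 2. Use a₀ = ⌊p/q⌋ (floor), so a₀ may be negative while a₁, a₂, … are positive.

[-1; 1, 2]

-1 = -1·3 + 2
3 = 1·2 + 1
2 = 2·1 + 0  (stop)
So -1/3 = [-1; 1, 2].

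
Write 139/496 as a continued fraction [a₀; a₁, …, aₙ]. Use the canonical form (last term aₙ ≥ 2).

[0; 3, 1, 1, 3, 6, 3]

139 = 0*496 + 139
496 = 3*139 + 79
139 = 1*79 + 60
79 = 1*60 + 19
60 = 3*19 + 3
19 = 6*3 + 1
3 = 3*1 + 0  (stop)
So 139/496 = [0; 3, 1, 1, 3, 6, 3].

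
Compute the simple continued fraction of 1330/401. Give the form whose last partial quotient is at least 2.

[3; 3, 6, 2, 1, 6]

1330 = 3×401 + 127
401 = 3×127 + 20
127 = 6×20 + 7
20 = 2×7 + 6
7 = 1×6 + 1
6 = 6×1 + 0  (stop)
So 1330/401 = [3; 3, 6, 2, 1, 6].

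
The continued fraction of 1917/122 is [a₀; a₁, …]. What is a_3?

1917 = 15·122 + 87   →  a_0 = 15
122 = 1·87 + 35   →  a_1 = 1
87 = 2·35 + 17   →  a_2 = 2
35 = 2·17 + 1   →  a_3 = 2

2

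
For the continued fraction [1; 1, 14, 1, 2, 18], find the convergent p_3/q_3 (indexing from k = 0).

Using pₖ = aₖpₖ₋₁ + pₖ₋₂, qₖ = aₖqₖ₋₁ + qₖ₋₂ (with p₋₁=1, p₋₂=0, q₋₁=0, q₋₂=1):
  k=0: a=1, p=1, q=1
  k=1: a=1, p=2, q=1
  k=2: a=14, p=29, q=15
  k=3: a=1, p=31, q=16

31/16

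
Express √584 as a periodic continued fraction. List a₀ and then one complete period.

[24; 6, 48]

a₀ = ⌊√584⌋ = 24.
With m₀=0, d₀=1 and mₖ₊₁ = dₖaₖ − mₖ, dₖ₊₁ = (n − mₖ₊₁²)/dₖ, aₖ₊₁ = ⌊(a₀+mₖ₊₁)/dₖ₊₁⌋:
  k=1: m=24, d=8, a=6
  k=2: m=24, d=1, a=48
d=1 and a=2a₀=48 at k=2, so the next step gives (m, d) = (24, 8) again — its k=1 value — and the period has length 2.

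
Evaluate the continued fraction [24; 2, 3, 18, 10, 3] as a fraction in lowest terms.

97450/3989

Fold from the inside: start with 3/1.
  10 + 1/3 = 31/3
  18 + 3/31 = 561/31
  3 + 31/561 = 1714/561
  2 + 561/1714 = 3989/1714
  24 + 1714/3989 = 97450/3989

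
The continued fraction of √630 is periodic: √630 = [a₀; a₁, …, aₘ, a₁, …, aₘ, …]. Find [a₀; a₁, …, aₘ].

a₀ = ⌊√630⌋ = 25.

[25; 10, 50]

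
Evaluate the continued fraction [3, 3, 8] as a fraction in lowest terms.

83/25

Fold from the inside: start with 8/1.
  3 + 1/8 = 25/8
  3 + 8/25 = 83/25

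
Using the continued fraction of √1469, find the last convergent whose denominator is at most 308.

11000/287

√1469 = [38; 3, 18, 1, 4, 1, 18, 3, 76, …] (period length 8).
Convergents:
  p_0/q_0 = 38/1
  p_1/q_1 = 115/3
  p_2/q_2 = 2108/55
  p_3/q_3 = 2223/58
  p_4/q_4 = 11000/287
  p_5/q_5 = 13223/345
q_4 = 287 ≤ 308 < 345 = q_5, so the answer is 11000/287.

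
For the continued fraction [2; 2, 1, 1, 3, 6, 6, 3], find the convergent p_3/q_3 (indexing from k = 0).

12/5

Using pₖ = aₖpₖ₋₁ + pₖ₋₂, qₖ = aₖqₖ₋₁ + qₖ₋₂ (with p₋₁=1, p₋₂=0, q₋₁=0, q₋₂=1):
  k=0: a=2, p=2, q=1
  k=1: a=2, p=5, q=2
  k=2: a=1, p=7, q=3
  k=3: a=1, p=12, q=5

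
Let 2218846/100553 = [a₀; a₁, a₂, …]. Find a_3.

1

2218846 = 22·100553 + 6680   →  a_0 = 22
100553 = 15·6680 + 353   →  a_1 = 15
6680 = 18·353 + 326   →  a_2 = 18
353 = 1·326 + 27   →  a_3 = 1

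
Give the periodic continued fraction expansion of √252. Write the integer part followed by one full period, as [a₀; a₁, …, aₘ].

a₀ = ⌊√252⌋ = 15.

[15; 1, 6, 1, 30]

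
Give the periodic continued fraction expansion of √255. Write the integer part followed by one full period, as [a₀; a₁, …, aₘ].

a₀ = ⌊√255⌋ = 15.

[15; 1, 30]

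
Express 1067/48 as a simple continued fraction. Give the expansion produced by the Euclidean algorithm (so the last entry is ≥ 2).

1067 = 22*48 + 11
48 = 4*11 + 4
11 = 2*4 + 3
4 = 1*3 + 1
3 = 3*1 + 0  (stop)
So 1067/48 = [22; 4, 2, 1, 3].

[22; 4, 2, 1, 3]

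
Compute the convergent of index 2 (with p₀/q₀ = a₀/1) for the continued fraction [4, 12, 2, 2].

102/25

Using pₖ = aₖpₖ₋₁ + pₖ₋₂, qₖ = aₖqₖ₋₁ + qₖ₋₂ (with p₋₁=1, p₋₂=0, q₋₁=0, q₋₂=1):
  k=0: a=4, p=4, q=1
  k=1: a=12, p=49, q=12
  k=2: a=2, p=102, q=25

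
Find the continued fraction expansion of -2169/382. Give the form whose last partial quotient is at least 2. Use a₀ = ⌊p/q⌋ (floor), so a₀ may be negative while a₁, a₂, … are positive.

-2169 = -6·382 + 123
382 = 3·123 + 13
123 = 9·13 + 6
13 = 2·6 + 1
6 = 6·1 + 0  (stop)
So -2169/382 = [-6; 3, 9, 2, 6].

[-6; 3, 9, 2, 6]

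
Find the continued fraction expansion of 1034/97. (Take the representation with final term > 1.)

1034 = 10*97 + 64
97 = 1*64 + 33
64 = 1*33 + 31
33 = 1*31 + 2
31 = 15*2 + 1
2 = 2*1 + 0  (stop)
So 1034/97 = [10; 1, 1, 1, 15, 2].

[10; 1, 1, 1, 15, 2]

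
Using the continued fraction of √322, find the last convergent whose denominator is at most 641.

√322 = [17; 1, 16, 1, 34, …] (period length 4).
Convergents:
  p_0/q_0 = 17/1
  p_1/q_1 = 18/1
  p_2/q_2 = 305/17
  p_3/q_3 = 323/18
  p_4/q_4 = 11287/629
  p_5/q_5 = 11610/647
q_4 = 629 ≤ 641 < 647 = q_5, so the answer is 11287/629.

11287/629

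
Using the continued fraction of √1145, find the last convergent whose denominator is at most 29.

√1145 = [33; 1, 5, 5, 1, 66, …] (period length 5).
Convergents:
  p_0/q_0 = 33/1
  p_1/q_1 = 34/1
  p_2/q_2 = 203/6
  p_3/q_3 = 1049/31
q_2 = 6 ≤ 29 < 31 = q_3, so the answer is 203/6.

203/6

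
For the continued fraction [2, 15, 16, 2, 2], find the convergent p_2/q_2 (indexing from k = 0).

498/241

Using pₖ = aₖpₖ₋₁ + pₖ₋₂, qₖ = aₖqₖ₋₁ + qₖ₋₂ (with p₋₁=1, p₋₂=0, q₋₁=0, q₋₂=1):
  k=0: a=2, p=2, q=1
  k=1: a=15, p=31, q=15
  k=2: a=16, p=498, q=241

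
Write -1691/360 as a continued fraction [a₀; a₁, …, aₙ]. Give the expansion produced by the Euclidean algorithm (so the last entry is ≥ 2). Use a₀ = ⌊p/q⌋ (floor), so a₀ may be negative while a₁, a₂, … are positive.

[-5; 3, 3, 3, 3, 3]

-1691 = -5·360 + 109
360 = 3·109 + 33
109 = 3·33 + 10
33 = 3·10 + 3
10 = 3·3 + 1
3 = 3·1 + 0  (stop)
So -1691/360 = [-5; 3, 3, 3, 3, 3].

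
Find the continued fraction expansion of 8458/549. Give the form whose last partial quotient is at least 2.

[15; 2, 2, 6, 17]

8458 = 15*549 + 223
549 = 2*223 + 103
223 = 2*103 + 17
103 = 6*17 + 1
17 = 17*1 + 0  (stop)
So 8458/549 = [15; 2, 2, 6, 17].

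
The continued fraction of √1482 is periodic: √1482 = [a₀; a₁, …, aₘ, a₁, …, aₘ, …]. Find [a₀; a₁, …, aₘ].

[38; 2, 76]

a₀ = ⌊√1482⌋ = 38.
With m₀=0, d₀=1 and mₖ₊₁ = dₖaₖ − mₖ, dₖ₊₁ = (n − mₖ₊₁²)/dₖ, aₖ₊₁ = ⌊(a₀+mₖ₊₁)/dₖ₊₁⌋:
  k=1: m=38, d=38, a=2
  k=2: m=38, d=1, a=76
d=1 and a=2a₀=76 at k=2, so the next step gives (m, d) = (38, 38) again — its k=1 value — and the period has length 2.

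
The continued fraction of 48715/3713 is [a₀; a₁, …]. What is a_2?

48715 = 13·3713 + 446   →  a_0 = 13
3713 = 8·446 + 145   →  a_1 = 8
446 = 3·145 + 11   →  a_2 = 3

3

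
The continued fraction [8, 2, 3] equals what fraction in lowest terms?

Using pₖ = aₖpₖ₋₁ + pₖ₋₂ and qₖ = aₖqₖ₋₁ + qₖ₋₂:
  k=0: a=8, p=8, q=1
  k=1: a=2, p=17, q=2
  k=2: a=3, p=59, q=7

59/7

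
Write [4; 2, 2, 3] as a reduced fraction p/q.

Fold from the inside: start with 3/1.
  2 + 1/3 = 7/3
  2 + 3/7 = 17/7
  4 + 7/17 = 75/17

75/17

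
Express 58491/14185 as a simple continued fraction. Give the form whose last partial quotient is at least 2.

58491 = 4·14185 + 1751
14185 = 8·1751 + 177
1751 = 9·177 + 158
177 = 1·158 + 19
158 = 8·19 + 6
19 = 3·6 + 1
6 = 6·1 + 0  (stop)
So 58491/14185 = [4; 8, 9, 1, 8, 3, 6].

[4; 8, 9, 1, 8, 3, 6]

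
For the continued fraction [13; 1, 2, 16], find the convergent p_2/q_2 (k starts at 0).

41/3

Using pₖ = aₖpₖ₋₁ + pₖ₋₂, qₖ = aₖqₖ₋₁ + qₖ₋₂ (with p₋₁=1, p₋₂=0, q₋₁=0, q₋₂=1):
  k=0: a=13, p=13, q=1
  k=1: a=1, p=14, q=1
  k=2: a=2, p=41, q=3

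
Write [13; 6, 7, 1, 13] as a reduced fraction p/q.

8951/680

Using pₖ = aₖpₖ₋₁ + pₖ₋₂ and qₖ = aₖqₖ₋₁ + qₖ₋₂:
  k=0: a=13, p=13, q=1
  k=1: a=6, p=79, q=6
  k=2: a=7, p=566, q=43
  k=3: a=1, p=645, q=49
  k=4: a=13, p=8951, q=680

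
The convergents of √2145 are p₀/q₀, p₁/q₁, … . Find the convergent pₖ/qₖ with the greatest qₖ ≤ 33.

√2145 = [46; 3, 5, 2, 5, 3, 92, …] (period length 6).
Convergents:
  p_0/q_0 = 46/1
  p_1/q_1 = 139/3
  p_2/q_2 = 741/16
  p_3/q_3 = 1621/35
q_2 = 16 ≤ 33 < 35 = q_3, so the answer is 741/16.

741/16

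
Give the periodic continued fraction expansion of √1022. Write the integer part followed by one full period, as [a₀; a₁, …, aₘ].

a₀ = ⌊√1022⌋ = 31.
With m₀=0, d₀=1 and mₖ₊₁ = dₖaₖ − mₖ, dₖ₊₁ = (n − mₖ₊₁²)/dₖ, aₖ₊₁ = ⌊(a₀+mₖ₊₁)/dₖ₊₁⌋:
  k=1: m=31, d=61, a=1
  k=2: m=30, d=2, a=30
  k=3: m=30, d=61, a=1
  k=4: m=31, d=1, a=62
d=1 and a=2a₀=62 at k=4, so the next step gives (m, d) = (31, 61) again — its k=1 value — and the period has length 4.

[31; 1, 30, 1, 62]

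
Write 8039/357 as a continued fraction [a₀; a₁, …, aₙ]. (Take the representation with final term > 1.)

8039 = 22*357 + 185
357 = 1*185 + 172
185 = 1*172 + 13
172 = 13*13 + 3
13 = 4*3 + 1
3 = 3*1 + 0  (stop)
So 8039/357 = [22; 1, 1, 13, 4, 3].

[22; 1, 1, 13, 4, 3]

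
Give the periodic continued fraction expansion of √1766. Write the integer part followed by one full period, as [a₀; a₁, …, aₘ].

[42; 42, 84]

a₀ = ⌊√1766⌋ = 42.
With m₀=0, d₀=1 and mₖ₊₁ = dₖaₖ − mₖ, dₖ₊₁ = (n − mₖ₊₁²)/dₖ, aₖ₊₁ = ⌊(a₀+mₖ₊₁)/dₖ₊₁⌋:
  k=1: m=42, d=2, a=42
  k=2: m=42, d=1, a=84
d=1 and a=2a₀=84 at k=2, so the next step gives (m, d) = (42, 2) again — its k=1 value — and the period has length 2.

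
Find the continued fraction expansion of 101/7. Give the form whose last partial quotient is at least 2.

101 = 14*7 + 3
7 = 2*3 + 1
3 = 3*1 + 0  (stop)
So 101/7 = [14; 2, 3].

[14; 2, 3]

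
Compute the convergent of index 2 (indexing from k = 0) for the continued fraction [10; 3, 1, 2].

41/4

Using pₖ = aₖpₖ₋₁ + pₖ₋₂, qₖ = aₖqₖ₋₁ + qₖ₋₂ (with p₋₁=1, p₋₂=0, q₋₁=0, q₋₂=1):
  k=0: a=10, p=10, q=1
  k=1: a=3, p=31, q=3
  k=2: a=1, p=41, q=4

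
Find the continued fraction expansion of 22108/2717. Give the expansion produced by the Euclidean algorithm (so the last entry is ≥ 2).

22108 = 8*2717 + 372
2717 = 7*372 + 113
372 = 3*113 + 33
113 = 3*33 + 14
33 = 2*14 + 5
14 = 2*5 + 4
5 = 1*4 + 1
4 = 4*1 + 0  (stop)
So 22108/2717 = [8; 7, 3, 3, 2, 2, 1, 4].

[8; 7, 3, 3, 2, 2, 1, 4]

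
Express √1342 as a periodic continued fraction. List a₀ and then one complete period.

[36; 1, 1, 1, 2, 1, 1, 1, 72]

a₀ = ⌊√1342⌋ = 36.
With m₀=0, d₀=1 and mₖ₊₁ = dₖaₖ − mₖ, dₖ₊₁ = (n − mₖ₊₁²)/dₖ, aₖ₊₁ = ⌊(a₀+mₖ₊₁)/dₖ₊₁⌋:
  k=1: m=36, d=46, a=1
  k=2: m=10, d=27, a=1
  k=3: m=17, d=39, a=1
  k=4: m=22, d=22, a=2
  k=5: m=22, d=39, a=1
  k=6: m=17, d=27, a=1
  k=7: m=10, d=46, a=1
  k=8: m=36, d=1, a=72
d=1 and a=2a₀=72 at k=8, so the next step gives (m, d) = (36, 46) again — its k=1 value — and the period has length 8.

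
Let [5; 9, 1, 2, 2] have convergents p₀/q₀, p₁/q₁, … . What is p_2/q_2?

Using pₖ = aₖpₖ₋₁ + pₖ₋₂, qₖ = aₖqₖ₋₁ + qₖ₋₂ (with p₋₁=1, p₋₂=0, q₋₁=0, q₋₂=1):
  k=0: a=5, p=5, q=1
  k=1: a=9, p=46, q=9
  k=2: a=1, p=51, q=10

51/10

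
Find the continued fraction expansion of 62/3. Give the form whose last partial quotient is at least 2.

[20; 1, 2]

62 = 20·3 + 2
3 = 1·2 + 1
2 = 2·1 + 0  (stop)
So 62/3 = [20; 1, 2].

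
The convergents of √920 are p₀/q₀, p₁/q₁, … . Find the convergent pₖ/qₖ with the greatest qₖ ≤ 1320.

16561/546

√920 = [30; 3, 60, …] (period length 2).
Convergents:
  p_0/q_0 = 30/1
  p_1/q_1 = 91/3
  p_2/q_2 = 5490/181
  p_3/q_3 = 16561/546
  p_4/q_4 = 999150/32941
q_3 = 546 ≤ 1320 < 32941 = q_4, so the answer is 16561/546.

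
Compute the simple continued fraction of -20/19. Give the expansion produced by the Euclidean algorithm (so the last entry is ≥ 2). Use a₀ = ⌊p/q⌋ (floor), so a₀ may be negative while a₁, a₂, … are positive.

[-2; 1, 18]

-20 = -2*19 + 18
19 = 1*18 + 1
18 = 18*1 + 0  (stop)
So -20/19 = [-2; 1, 18].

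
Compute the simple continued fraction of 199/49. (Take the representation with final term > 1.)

199 = 4·49 + 3
49 = 16·3 + 1
3 = 3·1 + 0  (stop)
So 199/49 = [4; 16, 3].

[4; 16, 3]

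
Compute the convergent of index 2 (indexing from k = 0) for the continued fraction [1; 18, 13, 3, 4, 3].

248/235

Using pₖ = aₖpₖ₋₁ + pₖ₋₂, qₖ = aₖqₖ₋₁ + qₖ₋₂ (with p₋₁=1, p₋₂=0, q₋₁=0, q₋₂=1):
  k=0: a=1, p=1, q=1
  k=1: a=18, p=19, q=18
  k=2: a=13, p=248, q=235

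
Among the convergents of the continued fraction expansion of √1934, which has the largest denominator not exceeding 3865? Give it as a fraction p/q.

√1934 = [43; 1, 42, 1, 86, …] (period length 4).
Convergents:
  p_0/q_0 = 43/1
  p_1/q_1 = 44/1
  p_2/q_2 = 1891/43
  p_3/q_3 = 1935/44
  p_4/q_4 = 168301/3827
  p_5/q_5 = 170236/3871
q_4 = 3827 ≤ 3865 < 3871 = q_5, so the answer is 168301/3827.

168301/3827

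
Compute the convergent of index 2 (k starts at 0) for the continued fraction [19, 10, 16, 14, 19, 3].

3075/161

Using pₖ = aₖpₖ₋₁ + pₖ₋₂, qₖ = aₖqₖ₋₁ + qₖ₋₂ (with p₋₁=1, p₋₂=0, q₋₁=0, q₋₂=1):
  k=0: a=19, p=19, q=1
  k=1: a=10, p=191, q=10
  k=2: a=16, p=3075, q=161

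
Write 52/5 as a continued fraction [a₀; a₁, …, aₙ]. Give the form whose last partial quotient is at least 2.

52 = 10*5 + 2
5 = 2*2 + 1
2 = 2*1 + 0  (stop)
So 52/5 = [10; 2, 2].

[10; 2, 2]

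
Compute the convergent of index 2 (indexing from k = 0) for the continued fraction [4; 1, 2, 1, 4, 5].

14/3

Using pₖ = aₖpₖ₋₁ + pₖ₋₂, qₖ = aₖqₖ₋₁ + qₖ₋₂ (with p₋₁=1, p₋₂=0, q₋₁=0, q₋₂=1):
  k=0: a=4, p=4, q=1
  k=1: a=1, p=5, q=1
  k=2: a=2, p=14, q=3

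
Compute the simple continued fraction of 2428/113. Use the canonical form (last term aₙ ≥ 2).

2428 = 21·113 + 55
113 = 2·55 + 3
55 = 18·3 + 1
3 = 3·1 + 0  (stop)
So 2428/113 = [21; 2, 18, 3].

[21; 2, 18, 3]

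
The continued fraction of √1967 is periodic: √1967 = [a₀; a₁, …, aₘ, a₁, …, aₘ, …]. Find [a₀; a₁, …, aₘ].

a₀ = ⌊√1967⌋ = 44.
With m₀=0, d₀=1 and mₖ₊₁ = dₖaₖ − mₖ, dₖ₊₁ = (n − mₖ₊₁²)/dₖ, aₖ₊₁ = ⌊(a₀+mₖ₊₁)/dₖ₊₁⌋:
  k=1: m=44, d=31, a=2
  k=2: m=18, d=53, a=1
  k=3: m=35, d=14, a=5
  k=4: m=35, d=53, a=1
  k=5: m=18, d=31, a=2
  k=6: m=44, d=1, a=88
d=1 and a=2a₀=88 at k=6, so the next step gives (m, d) = (44, 31) again — its k=1 value — and the period has length 6.

[44; 2, 1, 5, 1, 2, 88]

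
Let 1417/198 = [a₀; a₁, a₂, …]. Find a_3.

1

1417 = 7·198 + 31   →  a_0 = 7
198 = 6·31 + 12   →  a_1 = 6
31 = 2·12 + 7   →  a_2 = 2
12 = 1·7 + 5   →  a_3 = 1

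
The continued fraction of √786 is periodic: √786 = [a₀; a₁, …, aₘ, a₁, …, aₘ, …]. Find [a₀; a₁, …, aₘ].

[28; 28, 56]

a₀ = ⌊√786⌋ = 28.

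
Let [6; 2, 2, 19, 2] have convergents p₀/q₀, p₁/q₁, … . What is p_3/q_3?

Using pₖ = aₖpₖ₋₁ + pₖ₋₂, qₖ = aₖqₖ₋₁ + qₖ₋₂ (with p₋₁=1, p₋₂=0, q₋₁=0, q₋₂=1):
  k=0: a=6, p=6, q=1
  k=1: a=2, p=13, q=2
  k=2: a=2, p=32, q=5
  k=3: a=19, p=621, q=97

621/97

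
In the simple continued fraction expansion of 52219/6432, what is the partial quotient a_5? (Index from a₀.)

3

52219 = 8·6432 + 763   →  a_0 = 8
6432 = 8·763 + 328   →  a_1 = 8
763 = 2·328 + 107   →  a_2 = 2
328 = 3·107 + 7   →  a_3 = 3
107 = 15·7 + 2   →  a_4 = 15
7 = 3·2 + 1   →  a_5 = 3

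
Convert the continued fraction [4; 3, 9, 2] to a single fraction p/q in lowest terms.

255/59

Fold from the inside: start with 2/1.
  9 + 1/2 = 19/2
  3 + 2/19 = 59/19
  4 + 19/59 = 255/59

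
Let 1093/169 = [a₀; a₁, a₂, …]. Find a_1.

1093 = 6·169 + 79   →  a_0 = 6
169 = 2·79 + 11   →  a_1 = 2

2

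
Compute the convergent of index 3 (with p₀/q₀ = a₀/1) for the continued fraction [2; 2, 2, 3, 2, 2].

41/17

Using pₖ = aₖpₖ₋₁ + pₖ₋₂, qₖ = aₖqₖ₋₁ + qₖ₋₂ (with p₋₁=1, p₋₂=0, q₋₁=0, q₋₂=1):
  k=0: a=2, p=2, q=1
  k=1: a=2, p=5, q=2
  k=2: a=2, p=12, q=5
  k=3: a=3, p=41, q=17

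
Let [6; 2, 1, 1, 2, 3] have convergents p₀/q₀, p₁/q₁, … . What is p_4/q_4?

83/13

Using pₖ = aₖpₖ₋₁ + pₖ₋₂, qₖ = aₖqₖ₋₁ + qₖ₋₂ (with p₋₁=1, p₋₂=0, q₋₁=0, q₋₂=1):
  k=0: a=6, p=6, q=1
  k=1: a=2, p=13, q=2
  k=2: a=1, p=19, q=3
  k=3: a=1, p=32, q=5
  k=4: a=2, p=83, q=13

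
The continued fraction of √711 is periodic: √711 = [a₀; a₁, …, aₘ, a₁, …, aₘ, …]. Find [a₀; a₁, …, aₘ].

a₀ = ⌊√711⌋ = 26.
With m₀=0, d₀=1 and mₖ₊₁ = dₖaₖ − mₖ, dₖ₊₁ = (n − mₖ₊₁²)/dₖ, aₖ₊₁ = ⌊(a₀+mₖ₊₁)/dₖ₊₁⌋:
  k=1: m=26, d=35, a=1
  k=2: m=9, d=18, a=1
  k=3: m=9, d=35, a=1
  k=4: m=26, d=1, a=52
d=1 and a=2a₀=52 at k=4, so the next step gives (m, d) = (26, 35) again — its k=1 value — and the period has length 4.

[26; 1, 1, 1, 52]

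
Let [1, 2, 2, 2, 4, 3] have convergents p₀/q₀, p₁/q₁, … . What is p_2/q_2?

7/5

Using pₖ = aₖpₖ₋₁ + pₖ₋₂, qₖ = aₖqₖ₋₁ + qₖ₋₂ (with p₋₁=1, p₋₂=0, q₋₁=0, q₋₂=1):
  k=0: a=1, p=1, q=1
  k=1: a=2, p=3, q=2
  k=2: a=2, p=7, q=5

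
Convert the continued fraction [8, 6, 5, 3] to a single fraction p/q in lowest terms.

Fold from the inside: start with 3/1.
  5 + 1/3 = 16/3
  6 + 3/16 = 99/16
  8 + 16/99 = 808/99

808/99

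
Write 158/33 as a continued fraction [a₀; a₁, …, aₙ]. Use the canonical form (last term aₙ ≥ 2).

158 = 4·33 + 26
33 = 1·26 + 7
26 = 3·7 + 5
7 = 1·5 + 2
5 = 2·2 + 1
2 = 2·1 + 0  (stop)
So 158/33 = [4; 1, 3, 1, 2, 2].

[4; 1, 3, 1, 2, 2]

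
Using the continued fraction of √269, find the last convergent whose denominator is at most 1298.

√269 = [16; 2, 2, 32, …] (period length 3).
Convergents:
  p_0/q_0 = 16/1
  p_1/q_1 = 33/2
  p_2/q_2 = 82/5
  p_3/q_3 = 2657/162
  p_4/q_4 = 5396/329
  p_5/q_5 = 13449/820
  p_6/q_6 = 435764/26569
q_5 = 820 ≤ 1298 < 26569 = q_6, so the answer is 13449/820.

13449/820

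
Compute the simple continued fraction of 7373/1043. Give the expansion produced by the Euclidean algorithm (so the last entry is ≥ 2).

7373 = 7·1043 + 72
1043 = 14·72 + 35
72 = 2·35 + 2
35 = 17·2 + 1
2 = 2·1 + 0  (stop)
So 7373/1043 = [7; 14, 2, 17, 2].

[7; 14, 2, 17, 2]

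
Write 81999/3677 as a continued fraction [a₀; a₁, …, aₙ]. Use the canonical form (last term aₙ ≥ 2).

[22; 3, 3, 19, 19]

81999 = 22*3677 + 1105
3677 = 3*1105 + 362
1105 = 3*362 + 19
362 = 19*19 + 1
19 = 19*1 + 0  (stop)
So 81999/3677 = [22; 3, 3, 19, 19].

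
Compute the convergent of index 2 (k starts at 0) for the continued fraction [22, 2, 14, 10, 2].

Using pₖ = aₖpₖ₋₁ + pₖ₋₂, qₖ = aₖqₖ₋₁ + qₖ₋₂ (with p₋₁=1, p₋₂=0, q₋₁=0, q₋₂=1):
  k=0: a=22, p=22, q=1
  k=1: a=2, p=45, q=2
  k=2: a=14, p=652, q=29

652/29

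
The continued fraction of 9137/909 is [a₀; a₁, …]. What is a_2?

2

9137 = 10·909 + 47   →  a_0 = 10
909 = 19·47 + 16   →  a_1 = 19
47 = 2·16 + 15   →  a_2 = 2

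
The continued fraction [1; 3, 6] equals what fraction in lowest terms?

25/19

Using pₖ = aₖpₖ₋₁ + pₖ₋₂ and qₖ = aₖqₖ₋₁ + qₖ₋₂:
  k=0: a=1, p=1, q=1
  k=1: a=3, p=4, q=3
  k=2: a=6, p=25, q=19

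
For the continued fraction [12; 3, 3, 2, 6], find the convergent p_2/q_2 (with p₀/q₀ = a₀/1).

123/10

Using pₖ = aₖpₖ₋₁ + pₖ₋₂, qₖ = aₖqₖ₋₁ + qₖ₋₂ (with p₋₁=1, p₋₂=0, q₋₁=0, q₋₂=1):
  k=0: a=12, p=12, q=1
  k=1: a=3, p=37, q=3
  k=2: a=3, p=123, q=10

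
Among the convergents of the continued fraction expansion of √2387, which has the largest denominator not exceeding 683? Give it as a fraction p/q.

√2387 = [48; 1, 5, 1, 96, …] (period length 4).
Convergents:
  p_0/q_0 = 48/1
  p_1/q_1 = 49/1
  p_2/q_2 = 293/6
  p_3/q_3 = 342/7
  p_4/q_4 = 33125/678
  p_5/q_5 = 33467/685
q_4 = 678 ≤ 683 < 685 = q_5, so the answer is 33125/678.

33125/678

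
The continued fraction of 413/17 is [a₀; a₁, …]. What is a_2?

413 = 24·17 + 5   →  a_0 = 24
17 = 3·5 + 2   →  a_1 = 3
5 = 2·2 + 1   →  a_2 = 2

2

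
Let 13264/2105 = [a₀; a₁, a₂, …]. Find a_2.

13264 = 6·2105 + 634   →  a_0 = 6
2105 = 3·634 + 203   →  a_1 = 3
634 = 3·203 + 25   →  a_2 = 3

3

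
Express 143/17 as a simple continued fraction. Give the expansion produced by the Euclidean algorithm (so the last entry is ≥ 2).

143 = 8*17 + 7
17 = 2*7 + 3
7 = 2*3 + 1
3 = 3*1 + 0  (stop)
So 143/17 = [8; 2, 2, 3].

[8; 2, 2, 3]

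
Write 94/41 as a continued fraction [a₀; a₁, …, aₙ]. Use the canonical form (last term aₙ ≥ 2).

94 = 2*41 + 12
41 = 3*12 + 5
12 = 2*5 + 2
5 = 2*2 + 1
2 = 2*1 + 0  (stop)
So 94/41 = [2; 3, 2, 2, 2].

[2; 3, 2, 2, 2]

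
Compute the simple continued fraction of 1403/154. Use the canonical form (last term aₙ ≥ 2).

1403 = 9·154 + 17
154 = 9·17 + 1
17 = 17·1 + 0  (stop)
So 1403/154 = [9; 9, 17].

[9; 9, 17]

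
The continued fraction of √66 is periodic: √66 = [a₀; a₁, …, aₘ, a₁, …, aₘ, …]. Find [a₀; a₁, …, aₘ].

a₀ = ⌊√66⌋ = 8.

[8; 8, 16]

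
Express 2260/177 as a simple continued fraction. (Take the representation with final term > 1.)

[12; 1, 3, 3, 6, 2]

2260 = 12×177 + 136
177 = 1×136 + 41
136 = 3×41 + 13
41 = 3×13 + 2
13 = 6×2 + 1
2 = 2×1 + 0  (stop)
So 2260/177 = [12; 1, 3, 3, 6, 2].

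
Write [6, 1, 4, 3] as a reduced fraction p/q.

109/16

Using pₖ = aₖpₖ₋₁ + pₖ₋₂ and qₖ = aₖqₖ₋₁ + qₖ₋₂:
  k=0: a=6, p=6, q=1
  k=1: a=1, p=7, q=1
  k=2: a=4, p=34, q=5
  k=3: a=3, p=109, q=16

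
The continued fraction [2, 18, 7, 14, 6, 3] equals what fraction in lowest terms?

70912/34505

Using pₖ = aₖpₖ₋₁ + pₖ₋₂ and qₖ = aₖqₖ₋₁ + qₖ₋₂:
  k=0: a=2, p=2, q=1
  k=1: a=18, p=37, q=18
  k=2: a=7, p=261, q=127
  k=3: a=14, p=3691, q=1796
  k=4: a=6, p=22407, q=10903
  k=5: a=3, p=70912, q=34505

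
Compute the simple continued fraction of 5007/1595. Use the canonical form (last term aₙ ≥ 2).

5007 = 3*1595 + 222
1595 = 7*222 + 41
222 = 5*41 + 17
41 = 2*17 + 7
17 = 2*7 + 3
7 = 2*3 + 1
3 = 3*1 + 0  (stop)
So 5007/1595 = [3; 7, 5, 2, 2, 2, 3].

[3; 7, 5, 2, 2, 2, 3]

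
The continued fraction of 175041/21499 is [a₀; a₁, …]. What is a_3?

175041 = 8·21499 + 3049   →  a_0 = 8
21499 = 7·3049 + 156   →  a_1 = 7
3049 = 19·156 + 85   →  a_2 = 19
156 = 1·85 + 71   →  a_3 = 1

1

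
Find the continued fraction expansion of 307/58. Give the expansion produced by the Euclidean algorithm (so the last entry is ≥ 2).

[5; 3, 2, 2, 3]

307 = 5*58 + 17
58 = 3*17 + 7
17 = 2*7 + 3
7 = 2*3 + 1
3 = 3*1 + 0  (stop)
So 307/58 = [5; 3, 2, 2, 3].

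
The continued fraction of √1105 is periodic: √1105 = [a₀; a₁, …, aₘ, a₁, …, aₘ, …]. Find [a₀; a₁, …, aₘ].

[33; 4, 7, 7, 4, 66]

a₀ = ⌊√1105⌋ = 33.
With m₀=0, d₀=1 and mₖ₊₁ = dₖaₖ − mₖ, dₖ₊₁ = (n − mₖ₊₁²)/dₖ, aₖ₊₁ = ⌊(a₀+mₖ₊₁)/dₖ₊₁⌋:
  k=1: m=33, d=16, a=4
  k=2: m=31, d=9, a=7
  k=3: m=32, d=9, a=7
  k=4: m=31, d=16, a=4
  k=5: m=33, d=1, a=66
d=1 and a=2a₀=66 at k=5, so the next step gives (m, d) = (33, 16) again — its k=1 value — and the period has length 5.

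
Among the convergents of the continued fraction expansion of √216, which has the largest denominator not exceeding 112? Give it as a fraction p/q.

485/33

√216 = [14; 1, 2, 3, 2, 1, 28, …] (period length 6).
Convergents:
  p_0/q_0 = 14/1
  p_1/q_1 = 15/1
  p_2/q_2 = 44/3
  p_3/q_3 = 147/10
  p_4/q_4 = 338/23
  p_5/q_5 = 485/33
  p_6/q_6 = 13918/947
q_5 = 33 ≤ 112 < 947 = q_6, so the answer is 485/33.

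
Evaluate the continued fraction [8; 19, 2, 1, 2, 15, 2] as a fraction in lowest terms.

Using pₖ = aₖpₖ₋₁ + pₖ₋₂ and qₖ = aₖqₖ₋₁ + qₖ₋₂:
  k=0: a=8, p=8, q=1
  k=1: a=19, p=153, q=19
  k=2: a=2, p=314, q=39
  k=3: a=1, p=467, q=58
  k=4: a=2, p=1248, q=155
  k=5: a=15, p=19187, q=2383
  k=6: a=2, p=39622, q=4921

39622/4921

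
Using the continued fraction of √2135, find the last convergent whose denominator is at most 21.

231/5

√2135 = [46; 4, 1, 5, 1, 4, 92, …] (period length 6).
Convergents:
  p_0/q_0 = 46/1
  p_1/q_1 = 185/4
  p_2/q_2 = 231/5
  p_3/q_3 = 1340/29
q_2 = 5 ≤ 21 < 29 = q_3, so the answer is 231/5.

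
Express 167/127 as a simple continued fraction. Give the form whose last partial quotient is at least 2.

[1; 3, 5, 1, 2, 2]

167 = 1·127 + 40
127 = 3·40 + 7
40 = 5·7 + 5
7 = 1·5 + 2
5 = 2·2 + 1
2 = 2·1 + 0  (stop)
So 167/127 = [1; 3, 5, 1, 2, 2].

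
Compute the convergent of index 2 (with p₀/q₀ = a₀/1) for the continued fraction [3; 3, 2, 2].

23/7

Using pₖ = aₖpₖ₋₁ + pₖ₋₂, qₖ = aₖqₖ₋₁ + qₖ₋₂ (with p₋₁=1, p₋₂=0, q₋₁=0, q₋₂=1):
  k=0: a=3, p=3, q=1
  k=1: a=3, p=10, q=3
  k=2: a=2, p=23, q=7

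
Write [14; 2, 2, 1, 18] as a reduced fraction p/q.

Fold from the inside: start with 18/1.
  1 + 1/18 = 19/18
  2 + 18/19 = 56/19
  2 + 19/56 = 131/56
  14 + 56/131 = 1890/131

1890/131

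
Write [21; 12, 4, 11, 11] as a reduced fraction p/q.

128809/6110

Fold from the inside: start with 11/1.
  11 + 1/11 = 122/11
  4 + 11/122 = 499/122
  12 + 122/499 = 6110/499
  21 + 499/6110 = 128809/6110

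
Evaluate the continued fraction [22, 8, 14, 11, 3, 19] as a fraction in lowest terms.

Fold from the inside: start with 19/1.
  3 + 1/19 = 58/19
  11 + 19/58 = 657/58
  14 + 58/657 = 9256/657
  8 + 657/9256 = 74705/9256
  22 + 9256/74705 = 1652766/74705

1652766/74705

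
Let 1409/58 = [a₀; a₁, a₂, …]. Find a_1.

1409 = 24·58 + 17   →  a_0 = 24
58 = 3·17 + 7   →  a_1 = 3

3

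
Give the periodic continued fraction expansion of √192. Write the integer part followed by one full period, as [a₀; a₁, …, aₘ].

[13; 1, 5, 1, 26]

a₀ = ⌊√192⌋ = 13.
With m₀=0, d₀=1 and mₖ₊₁ = dₖaₖ − mₖ, dₖ₊₁ = (n − mₖ₊₁²)/dₖ, aₖ₊₁ = ⌊(a₀+mₖ₊₁)/dₖ₊₁⌋:
  k=1: m=13, d=23, a=1
  k=2: m=10, d=4, a=5
  k=3: m=10, d=23, a=1
  k=4: m=13, d=1, a=26
d=1 and a=2a₀=26 at k=4, so the next step gives (m, d) = (13, 23) again — its k=1 value — and the period has length 4.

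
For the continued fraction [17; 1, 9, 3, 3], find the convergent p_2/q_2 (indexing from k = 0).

179/10

Using pₖ = aₖpₖ₋₁ + pₖ₋₂, qₖ = aₖqₖ₋₁ + qₖ₋₂ (with p₋₁=1, p₋₂=0, q₋₁=0, q₋₂=1):
  k=0: a=17, p=17, q=1
  k=1: a=1, p=18, q=1
  k=2: a=9, p=179, q=10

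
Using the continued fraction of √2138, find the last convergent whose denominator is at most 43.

971/21

√2138 = [46; 4, 5, 5, 4, 92, …] (period length 5).
Convergents:
  p_0/q_0 = 46/1
  p_1/q_1 = 185/4
  p_2/q_2 = 971/21
  p_3/q_3 = 5040/109
q_2 = 21 ≤ 43 < 109 = q_3, so the answer is 971/21.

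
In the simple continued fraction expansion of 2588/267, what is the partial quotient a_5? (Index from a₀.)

2588 = 9·267 + 185   →  a_0 = 9
267 = 1·185 + 82   →  a_1 = 1
185 = 2·82 + 21   →  a_2 = 2
82 = 3·21 + 19   →  a_3 = 3
21 = 1·19 + 2   →  a_4 = 1
19 = 9·2 + 1   →  a_5 = 9

9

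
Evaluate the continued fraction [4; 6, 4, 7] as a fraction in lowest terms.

Using pₖ = aₖpₖ₋₁ + pₖ₋₂ and qₖ = aₖqₖ₋₁ + qₖ₋₂:
  k=0: a=4, p=4, q=1
  k=1: a=6, p=25, q=6
  k=2: a=4, p=104, q=25
  k=3: a=7, p=753, q=181

753/181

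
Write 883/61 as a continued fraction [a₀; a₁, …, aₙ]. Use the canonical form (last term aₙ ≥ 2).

[14; 2, 9, 1, 2]

883 = 14·61 + 29
61 = 2·29 + 3
29 = 9·3 + 2
3 = 1·2 + 1
2 = 2·1 + 0  (stop)
So 883/61 = [14; 2, 9, 1, 2].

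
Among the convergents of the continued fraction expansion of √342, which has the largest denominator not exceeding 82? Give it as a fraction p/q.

1350/73

√342 = [18; 2, 36, …] (period length 2).
Convergents:
  p_0/q_0 = 18/1
  p_1/q_1 = 37/2
  p_2/q_2 = 1350/73
  p_3/q_3 = 2737/148
q_2 = 73 ≤ 82 < 148 = q_3, so the answer is 1350/73.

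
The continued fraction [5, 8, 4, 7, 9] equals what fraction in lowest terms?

Using pₖ = aₖpₖ₋₁ + pₖ₋₂ and qₖ = aₖqₖ₋₁ + qₖ₋₂:
  k=0: a=5, p=5, q=1
  k=1: a=8, p=41, q=8
  k=2: a=4, p=169, q=33
  k=3: a=7, p=1224, q=239
  k=4: a=9, p=11185, q=2184

11185/2184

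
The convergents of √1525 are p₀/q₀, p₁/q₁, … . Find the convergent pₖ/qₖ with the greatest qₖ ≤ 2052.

29718/761

√1525 = [39; 19, 1, 1, 19, 78, …] (period length 5).
Convergents:
  p_0/q_0 = 39/1
  p_1/q_1 = 742/19
  p_2/q_2 = 781/20
  p_3/q_3 = 1523/39
  p_4/q_4 = 29718/761
  p_5/q_5 = 2319527/59397
q_4 = 761 ≤ 2052 < 59397 = q_5, so the answer is 29718/761.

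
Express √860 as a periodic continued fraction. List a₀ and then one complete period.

a₀ = ⌊√860⌋ = 29.
With m₀=0, d₀=1 and mₖ₊₁ = dₖaₖ − mₖ, dₖ₊₁ = (n − mₖ₊₁²)/dₖ, aₖ₊₁ = ⌊(a₀+mₖ₊₁)/dₖ₊₁⌋:
  k=1: m=29, d=19, a=3
  k=2: m=28, d=4, a=14
  k=3: m=28, d=19, a=3
  k=4: m=29, d=1, a=58
d=1 and a=2a₀=58 at k=4, so the next step gives (m, d) = (29, 19) again — its k=1 value — and the period has length 4.

[29; 3, 14, 3, 58]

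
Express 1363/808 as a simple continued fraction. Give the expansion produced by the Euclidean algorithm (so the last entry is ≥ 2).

1363 = 1*808 + 555
808 = 1*555 + 253
555 = 2*253 + 49
253 = 5*49 + 8
49 = 6*8 + 1
8 = 8*1 + 0  (stop)
So 1363/808 = [1; 1, 2, 5, 6, 8].

[1; 1, 2, 5, 6, 8]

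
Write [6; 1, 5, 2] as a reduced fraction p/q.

Fold from the inside: start with 2/1.
  5 + 1/2 = 11/2
  1 + 2/11 = 13/11
  6 + 11/13 = 89/13

89/13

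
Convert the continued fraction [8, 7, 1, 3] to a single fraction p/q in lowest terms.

Using pₖ = aₖpₖ₋₁ + pₖ₋₂ and qₖ = aₖqₖ₋₁ + qₖ₋₂:
  k=0: a=8, p=8, q=1
  k=1: a=7, p=57, q=7
  k=2: a=1, p=65, q=8
  k=3: a=3, p=252, q=31

252/31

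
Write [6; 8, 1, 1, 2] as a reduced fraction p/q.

Using pₖ = aₖpₖ₋₁ + pₖ₋₂ and qₖ = aₖqₖ₋₁ + qₖ₋₂:
  k=0: a=6, p=6, q=1
  k=1: a=8, p=49, q=8
  k=2: a=1, p=55, q=9
  k=3: a=1, p=104, q=17
  k=4: a=2, p=263, q=43

263/43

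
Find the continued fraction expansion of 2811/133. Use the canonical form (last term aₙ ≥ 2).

2811 = 21*133 + 18
133 = 7*18 + 7
18 = 2*7 + 4
7 = 1*4 + 3
4 = 1*3 + 1
3 = 3*1 + 0  (stop)
So 2811/133 = [21; 7, 2, 1, 1, 3].

[21; 7, 2, 1, 1, 3]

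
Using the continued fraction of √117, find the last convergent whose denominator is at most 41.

119/11

√117 = [10; 1, 4, 2, 4, 1, 20, …] (period length 6).
Convergents:
  p_0/q_0 = 10/1
  p_1/q_1 = 11/1
  p_2/q_2 = 54/5
  p_3/q_3 = 119/11
  p_4/q_4 = 530/49
q_3 = 11 ≤ 41 < 49 = q_4, so the answer is 119/11.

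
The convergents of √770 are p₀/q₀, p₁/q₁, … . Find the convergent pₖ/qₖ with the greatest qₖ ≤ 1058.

√770 = [27; 1, 2, 1, 54, …] (period length 4).
Convergents:
  p_0/q_0 = 27/1
  p_1/q_1 = 28/1
  p_2/q_2 = 83/3
  p_3/q_3 = 111/4
  p_4/q_4 = 6077/219
  p_5/q_5 = 6188/223
  p_6/q_6 = 18453/665
  p_7/q_7 = 24641/888
  p_8/q_8 = 1349067/48617
q_7 = 888 ≤ 1058 < 48617 = q_8, so the answer is 24641/888.

24641/888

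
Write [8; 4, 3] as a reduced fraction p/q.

Using pₖ = aₖpₖ₋₁ + pₖ₋₂ and qₖ = aₖqₖ₋₁ + qₖ₋₂:
  k=0: a=8, p=8, q=1
  k=1: a=4, p=33, q=4
  k=2: a=3, p=107, q=13

107/13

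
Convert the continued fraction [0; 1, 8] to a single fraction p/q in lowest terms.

Using pₖ = aₖpₖ₋₁ + pₖ₋₂ and qₖ = aₖqₖ₋₁ + qₖ₋₂:
  k=0: a=0, p=0, q=1
  k=1: a=1, p=1, q=1
  k=2: a=8, p=8, q=9

8/9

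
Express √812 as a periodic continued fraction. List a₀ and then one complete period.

a₀ = ⌊√812⌋ = 28.
With m₀=0, d₀=1 and mₖ₊₁ = dₖaₖ − mₖ, dₖ₊₁ = (n − mₖ₊₁²)/dₖ, aₖ₊₁ = ⌊(a₀+mₖ₊₁)/dₖ₊₁⌋:
  k=1: m=28, d=28, a=2
  k=2: m=28, d=1, a=56
d=1 and a=2a₀=56 at k=2, so the next step gives (m, d) = (28, 28) again — its k=1 value — and the period has length 2.

[28; 2, 56]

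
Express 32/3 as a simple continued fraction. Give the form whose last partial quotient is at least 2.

[10; 1, 2]

32 = 10×3 + 2
3 = 1×2 + 1
2 = 2×1 + 0  (stop)
So 32/3 = [10; 1, 2].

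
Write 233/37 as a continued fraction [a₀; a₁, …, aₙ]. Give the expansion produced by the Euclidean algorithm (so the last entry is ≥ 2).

[6; 3, 2, 1, 3]

233 = 6×37 + 11
37 = 3×11 + 4
11 = 2×4 + 3
4 = 1×3 + 1
3 = 3×1 + 0  (stop)
So 233/37 = [6; 3, 2, 1, 3].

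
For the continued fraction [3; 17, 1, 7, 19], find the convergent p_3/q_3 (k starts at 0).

437/143

Using pₖ = aₖpₖ₋₁ + pₖ₋₂, qₖ = aₖqₖ₋₁ + qₖ₋₂ (with p₋₁=1, p₋₂=0, q₋₁=0, q₋₂=1):
  k=0: a=3, p=3, q=1
  k=1: a=17, p=52, q=17
  k=2: a=1, p=55, q=18
  k=3: a=7, p=437, q=143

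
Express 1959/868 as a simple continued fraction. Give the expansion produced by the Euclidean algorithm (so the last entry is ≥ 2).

1959 = 2×868 + 223
868 = 3×223 + 199
223 = 1×199 + 24
199 = 8×24 + 7
24 = 3×7 + 3
7 = 2×3 + 1
3 = 3×1 + 0  (stop)
So 1959/868 = [2; 3, 1, 8, 3, 2, 3].

[2; 3, 1, 8, 3, 2, 3]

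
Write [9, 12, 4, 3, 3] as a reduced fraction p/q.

Using pₖ = aₖpₖ₋₁ + pₖ₋₂ and qₖ = aₖqₖ₋₁ + qₖ₋₂:
  k=0: a=9, p=9, q=1
  k=1: a=12, p=109, q=12
  k=2: a=4, p=445, q=49
  k=3: a=3, p=1444, q=159
  k=4: a=3, p=4777, q=526

4777/526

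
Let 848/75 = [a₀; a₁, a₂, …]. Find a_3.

1

848 = 11·75 + 23   →  a_0 = 11
75 = 3·23 + 6   →  a_1 = 3
23 = 3·6 + 5   →  a_2 = 3
6 = 1·5 + 1   →  a_3 = 1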